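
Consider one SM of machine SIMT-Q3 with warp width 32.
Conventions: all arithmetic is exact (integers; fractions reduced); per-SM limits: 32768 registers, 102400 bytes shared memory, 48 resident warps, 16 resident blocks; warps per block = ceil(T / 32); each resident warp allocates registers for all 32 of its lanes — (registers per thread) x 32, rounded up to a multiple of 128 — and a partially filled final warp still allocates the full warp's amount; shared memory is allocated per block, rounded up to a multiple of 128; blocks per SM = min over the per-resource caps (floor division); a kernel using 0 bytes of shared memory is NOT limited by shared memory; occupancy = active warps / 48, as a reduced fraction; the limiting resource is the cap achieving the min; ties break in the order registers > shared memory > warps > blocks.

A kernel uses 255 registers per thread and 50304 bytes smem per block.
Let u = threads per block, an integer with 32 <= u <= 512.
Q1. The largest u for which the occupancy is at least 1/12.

Answer: u = 128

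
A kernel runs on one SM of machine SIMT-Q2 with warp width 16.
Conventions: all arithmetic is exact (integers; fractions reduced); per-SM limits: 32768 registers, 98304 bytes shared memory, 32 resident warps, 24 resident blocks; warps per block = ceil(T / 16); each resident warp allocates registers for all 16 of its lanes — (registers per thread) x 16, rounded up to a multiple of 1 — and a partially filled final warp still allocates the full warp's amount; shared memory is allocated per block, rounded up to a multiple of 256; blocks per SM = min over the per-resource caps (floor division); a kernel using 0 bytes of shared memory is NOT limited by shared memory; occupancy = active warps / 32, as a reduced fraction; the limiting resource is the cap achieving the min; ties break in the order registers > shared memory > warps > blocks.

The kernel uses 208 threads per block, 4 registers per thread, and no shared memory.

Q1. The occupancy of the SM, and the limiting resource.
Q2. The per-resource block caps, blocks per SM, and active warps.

Answer: occupancy 13/16, limited by warps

registers: 39 blocks
shared memory: no limit (kernel uses none)
warps: 2 blocks
blocks: 24 blocks

Answer: 2 blocks, 26 active warps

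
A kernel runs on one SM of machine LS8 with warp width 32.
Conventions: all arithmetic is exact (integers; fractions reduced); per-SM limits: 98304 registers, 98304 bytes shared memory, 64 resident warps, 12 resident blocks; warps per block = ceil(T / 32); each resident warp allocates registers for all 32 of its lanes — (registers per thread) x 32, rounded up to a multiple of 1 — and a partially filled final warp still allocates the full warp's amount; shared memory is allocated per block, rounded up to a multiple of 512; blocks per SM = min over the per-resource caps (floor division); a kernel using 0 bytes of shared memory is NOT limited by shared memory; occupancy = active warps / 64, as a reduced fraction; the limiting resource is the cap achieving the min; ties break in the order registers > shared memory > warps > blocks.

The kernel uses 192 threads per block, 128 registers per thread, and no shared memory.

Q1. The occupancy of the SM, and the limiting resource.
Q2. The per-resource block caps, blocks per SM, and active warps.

Answer: occupancy 3/8, limited by registers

registers: 4 blocks
shared memory: no limit (kernel uses none)
warps: 10 blocks
blocks: 12 blocks

Answer: 4 blocks, 24 active warps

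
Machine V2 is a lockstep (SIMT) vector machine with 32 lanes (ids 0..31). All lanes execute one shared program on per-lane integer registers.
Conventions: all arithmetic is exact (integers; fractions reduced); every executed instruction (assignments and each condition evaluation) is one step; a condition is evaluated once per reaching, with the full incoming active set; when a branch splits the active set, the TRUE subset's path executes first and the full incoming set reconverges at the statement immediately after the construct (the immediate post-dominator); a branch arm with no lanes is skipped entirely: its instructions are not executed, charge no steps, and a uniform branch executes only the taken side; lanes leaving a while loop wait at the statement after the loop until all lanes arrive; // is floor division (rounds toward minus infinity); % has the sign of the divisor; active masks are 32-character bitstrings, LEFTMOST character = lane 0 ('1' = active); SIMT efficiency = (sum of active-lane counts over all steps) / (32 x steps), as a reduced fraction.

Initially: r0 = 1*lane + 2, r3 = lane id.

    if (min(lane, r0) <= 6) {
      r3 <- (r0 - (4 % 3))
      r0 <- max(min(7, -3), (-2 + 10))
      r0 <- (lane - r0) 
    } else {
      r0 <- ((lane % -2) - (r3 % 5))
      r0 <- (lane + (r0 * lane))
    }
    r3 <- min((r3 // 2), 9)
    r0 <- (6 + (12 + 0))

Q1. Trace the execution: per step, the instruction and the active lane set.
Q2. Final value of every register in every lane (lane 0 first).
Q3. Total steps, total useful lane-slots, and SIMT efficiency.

step 0: eval (min(lane, r0) <= 6)    11111111111111111111111111111111
step 1: r3 <- (r0 - (4 % 3))         11111110000000000000000000000000
step 2: r0 <- max(min(7, -3), (-2 + 10)) 11111110000000000000000000000000
step 3: r0 <- (lane - r0)            11111110000000000000000000000000
step 4: r0 <- ((lane % -2) - (r3 % 5)) 00000001111111111111111111111111
step 5: r0 <- (lane + (r0 * lane))   00000001111111111111111111111111
step 6: r3 <- min((r3 // 2), 9)      11111111111111111111111111111111
step 7: r0 <- (6 + (12 + 0))         11111111111111111111111111111111

Answer: 8 steps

r0: 18,18,18,18,18,18,18,18,18,18,18,18,18,18,18,18,18,18,18,18,18,18,18,18,18,18,18,18,18,18,18,18
r3: 0,1,1,2,2,3,3,3,4,4,5,5,6,6,7,7,8,8,9,9,9,9,9,9,9,9,9,9,9,9,9,9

steps = 8; useful = 167; efficiency = 167/256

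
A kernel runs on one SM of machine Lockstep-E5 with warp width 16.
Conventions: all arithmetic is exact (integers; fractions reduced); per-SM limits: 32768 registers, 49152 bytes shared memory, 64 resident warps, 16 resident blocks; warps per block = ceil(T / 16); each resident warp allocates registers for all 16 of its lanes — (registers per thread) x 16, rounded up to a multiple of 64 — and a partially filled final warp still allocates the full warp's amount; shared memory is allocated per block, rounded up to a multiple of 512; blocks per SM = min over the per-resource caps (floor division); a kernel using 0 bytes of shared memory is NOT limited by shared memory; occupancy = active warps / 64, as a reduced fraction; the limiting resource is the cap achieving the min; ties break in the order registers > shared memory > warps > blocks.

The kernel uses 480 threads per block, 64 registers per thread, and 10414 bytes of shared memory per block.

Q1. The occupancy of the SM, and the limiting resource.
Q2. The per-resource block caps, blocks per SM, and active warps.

Answer: occupancy 15/32, limited by registers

registers: 1 block
shared memory: 4 blocks
warps: 2 blocks
blocks: 16 blocks

Answer: 1 block, 30 active warps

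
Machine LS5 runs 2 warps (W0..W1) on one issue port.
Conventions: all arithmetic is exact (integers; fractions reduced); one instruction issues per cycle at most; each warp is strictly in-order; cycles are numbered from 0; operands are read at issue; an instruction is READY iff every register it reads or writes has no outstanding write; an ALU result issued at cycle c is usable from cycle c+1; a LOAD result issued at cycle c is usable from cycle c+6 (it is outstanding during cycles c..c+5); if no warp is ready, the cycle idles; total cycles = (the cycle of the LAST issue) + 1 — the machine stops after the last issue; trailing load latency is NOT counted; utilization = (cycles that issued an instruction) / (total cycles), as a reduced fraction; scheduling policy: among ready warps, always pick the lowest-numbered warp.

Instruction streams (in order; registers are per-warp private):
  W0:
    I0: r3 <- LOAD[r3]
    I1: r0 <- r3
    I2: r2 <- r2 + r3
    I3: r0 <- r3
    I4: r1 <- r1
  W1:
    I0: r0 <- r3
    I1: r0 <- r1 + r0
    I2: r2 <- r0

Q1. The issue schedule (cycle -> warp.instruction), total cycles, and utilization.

cycle 0: W0.I0
cycle 1: W1.I0
cycle 2: W1.I1
cycle 3: W1.I2
cycle 4: idle
cycle 5: idle
cycle 6: W0.I1
cycle 7: W0.I2
cycle 8: W0.I3
cycle 9: W0.I4

Answer: 10 cycles, utilization 4/5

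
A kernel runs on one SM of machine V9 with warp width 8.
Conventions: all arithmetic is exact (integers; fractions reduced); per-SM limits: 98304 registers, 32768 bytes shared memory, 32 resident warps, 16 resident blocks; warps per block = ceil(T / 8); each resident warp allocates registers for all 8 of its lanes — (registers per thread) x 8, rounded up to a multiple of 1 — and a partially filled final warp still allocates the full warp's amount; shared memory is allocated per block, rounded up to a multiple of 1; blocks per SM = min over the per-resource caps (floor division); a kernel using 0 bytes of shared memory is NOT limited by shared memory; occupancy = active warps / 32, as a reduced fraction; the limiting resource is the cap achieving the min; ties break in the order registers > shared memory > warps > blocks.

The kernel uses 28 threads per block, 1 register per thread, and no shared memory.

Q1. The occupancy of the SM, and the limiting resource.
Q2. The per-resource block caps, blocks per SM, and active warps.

Answer: occupancy 1, limited by warps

registers: 3072 blocks
shared memory: no limit (kernel uses none)
warps: 8 blocks
blocks: 16 blocks

Answer: 8 blocks, 32 active warps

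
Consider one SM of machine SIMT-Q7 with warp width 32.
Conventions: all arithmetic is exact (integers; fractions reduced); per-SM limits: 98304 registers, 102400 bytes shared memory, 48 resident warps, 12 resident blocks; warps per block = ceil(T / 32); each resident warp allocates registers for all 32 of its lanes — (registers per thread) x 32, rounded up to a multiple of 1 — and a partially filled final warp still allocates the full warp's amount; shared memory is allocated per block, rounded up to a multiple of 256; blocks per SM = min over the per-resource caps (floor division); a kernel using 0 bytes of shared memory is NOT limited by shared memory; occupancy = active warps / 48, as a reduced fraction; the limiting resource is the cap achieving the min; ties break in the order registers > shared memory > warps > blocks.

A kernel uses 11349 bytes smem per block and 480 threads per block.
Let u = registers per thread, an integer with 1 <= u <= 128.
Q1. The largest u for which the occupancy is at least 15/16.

Answer: u = 68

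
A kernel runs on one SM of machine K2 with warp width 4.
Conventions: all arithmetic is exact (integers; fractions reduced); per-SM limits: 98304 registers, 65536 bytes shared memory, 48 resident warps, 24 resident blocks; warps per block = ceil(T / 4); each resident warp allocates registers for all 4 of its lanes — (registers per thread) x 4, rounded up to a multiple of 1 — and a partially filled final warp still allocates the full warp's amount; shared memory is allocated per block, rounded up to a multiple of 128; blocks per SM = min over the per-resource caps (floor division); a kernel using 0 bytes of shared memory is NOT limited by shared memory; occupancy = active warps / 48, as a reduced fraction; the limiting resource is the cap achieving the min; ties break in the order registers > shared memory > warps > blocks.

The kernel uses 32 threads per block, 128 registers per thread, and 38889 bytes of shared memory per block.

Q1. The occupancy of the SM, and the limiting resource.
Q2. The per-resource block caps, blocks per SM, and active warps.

Answer: occupancy 1/6, limited by shared memory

registers: 24 blocks
shared memory: 1 block
warps: 6 blocks
blocks: 24 blocks

Answer: 1 block, 8 active warps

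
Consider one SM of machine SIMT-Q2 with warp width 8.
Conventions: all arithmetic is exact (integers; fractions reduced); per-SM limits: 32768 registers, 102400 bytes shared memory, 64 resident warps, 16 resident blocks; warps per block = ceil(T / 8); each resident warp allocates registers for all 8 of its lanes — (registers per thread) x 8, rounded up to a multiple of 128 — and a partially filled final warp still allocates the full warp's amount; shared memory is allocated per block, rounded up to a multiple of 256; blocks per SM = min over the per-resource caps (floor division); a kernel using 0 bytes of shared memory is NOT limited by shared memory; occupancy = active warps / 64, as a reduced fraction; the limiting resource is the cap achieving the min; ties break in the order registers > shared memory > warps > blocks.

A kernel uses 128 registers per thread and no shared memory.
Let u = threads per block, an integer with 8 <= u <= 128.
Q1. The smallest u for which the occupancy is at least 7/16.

Answer: u = 9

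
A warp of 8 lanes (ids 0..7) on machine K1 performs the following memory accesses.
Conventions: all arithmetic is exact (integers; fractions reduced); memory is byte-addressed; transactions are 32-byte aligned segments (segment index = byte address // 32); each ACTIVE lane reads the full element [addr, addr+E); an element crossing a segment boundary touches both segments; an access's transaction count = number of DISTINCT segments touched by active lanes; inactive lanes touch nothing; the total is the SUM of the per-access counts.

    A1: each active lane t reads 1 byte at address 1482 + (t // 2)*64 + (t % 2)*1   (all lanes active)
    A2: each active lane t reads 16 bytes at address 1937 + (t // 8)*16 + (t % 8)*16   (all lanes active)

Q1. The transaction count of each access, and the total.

A1: 4 transactions
A2: 5 transactions

Answer: 4,5; total 9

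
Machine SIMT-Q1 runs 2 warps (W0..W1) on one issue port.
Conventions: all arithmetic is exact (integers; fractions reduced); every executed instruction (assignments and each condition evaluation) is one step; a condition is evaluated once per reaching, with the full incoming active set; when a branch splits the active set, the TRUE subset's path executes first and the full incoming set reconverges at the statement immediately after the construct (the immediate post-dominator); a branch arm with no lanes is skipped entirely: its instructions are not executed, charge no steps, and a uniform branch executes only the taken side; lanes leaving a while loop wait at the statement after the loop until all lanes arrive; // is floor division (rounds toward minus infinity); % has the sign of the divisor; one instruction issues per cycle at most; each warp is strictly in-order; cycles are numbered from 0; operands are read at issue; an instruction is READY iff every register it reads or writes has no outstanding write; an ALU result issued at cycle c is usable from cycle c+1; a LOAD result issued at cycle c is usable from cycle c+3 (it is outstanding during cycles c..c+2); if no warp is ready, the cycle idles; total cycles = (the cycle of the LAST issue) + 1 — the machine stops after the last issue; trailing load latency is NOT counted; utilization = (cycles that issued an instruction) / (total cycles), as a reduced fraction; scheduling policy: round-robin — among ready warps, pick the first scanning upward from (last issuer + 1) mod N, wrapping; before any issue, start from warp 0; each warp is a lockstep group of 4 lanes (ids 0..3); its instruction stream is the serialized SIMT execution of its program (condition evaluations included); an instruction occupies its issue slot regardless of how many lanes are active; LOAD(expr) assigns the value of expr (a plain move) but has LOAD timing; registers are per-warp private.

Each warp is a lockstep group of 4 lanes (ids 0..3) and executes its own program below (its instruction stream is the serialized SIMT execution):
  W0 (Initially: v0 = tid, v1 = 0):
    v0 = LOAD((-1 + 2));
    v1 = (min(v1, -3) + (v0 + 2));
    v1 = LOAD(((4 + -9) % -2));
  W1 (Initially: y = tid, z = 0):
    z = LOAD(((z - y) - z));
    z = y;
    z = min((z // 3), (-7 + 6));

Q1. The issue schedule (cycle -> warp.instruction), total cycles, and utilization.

cycle 0: W0.I0
cycle 1: W1.I0
cycle 2: idle
cycle 3: W0.I1
cycle 4: W1.I1
cycle 5: W0.I2
cycle 6: W1.I2

Answer: 7 cycles, utilization 6/7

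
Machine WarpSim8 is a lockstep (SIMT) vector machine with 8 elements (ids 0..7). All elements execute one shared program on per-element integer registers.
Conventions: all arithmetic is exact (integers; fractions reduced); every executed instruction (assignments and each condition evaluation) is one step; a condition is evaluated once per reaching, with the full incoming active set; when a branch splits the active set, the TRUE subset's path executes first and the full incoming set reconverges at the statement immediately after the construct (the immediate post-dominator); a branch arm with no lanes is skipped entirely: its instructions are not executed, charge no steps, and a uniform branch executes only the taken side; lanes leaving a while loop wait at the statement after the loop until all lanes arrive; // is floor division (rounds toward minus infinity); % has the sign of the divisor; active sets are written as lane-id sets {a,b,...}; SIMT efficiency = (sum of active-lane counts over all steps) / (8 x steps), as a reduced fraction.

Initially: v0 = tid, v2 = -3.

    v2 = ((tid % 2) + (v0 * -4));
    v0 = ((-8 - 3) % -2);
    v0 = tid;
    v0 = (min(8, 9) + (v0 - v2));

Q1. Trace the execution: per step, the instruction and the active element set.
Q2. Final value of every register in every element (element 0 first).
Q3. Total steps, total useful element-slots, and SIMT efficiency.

step 0: v2 <- ((tid % 2) + (v0 * -4)) {0,1,2,3,4,5,6,7}
step 1: v0 <- ((-8 - 3) % -2)        {0,1,2,3,4,5,6,7}
step 2: v0 <- tid                    {0,1,2,3,4,5,6,7}
step 3: v0 <- (min(8, 9) + (v0 - v2)) {0,1,2,3,4,5,6,7}

Answer: 4 steps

v0: 8,12,18,22,28,32,38,42
v2: 0,-3,-8,-11,-16,-19,-24,-27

steps = 4; useful = 32; efficiency = 32/32 = 1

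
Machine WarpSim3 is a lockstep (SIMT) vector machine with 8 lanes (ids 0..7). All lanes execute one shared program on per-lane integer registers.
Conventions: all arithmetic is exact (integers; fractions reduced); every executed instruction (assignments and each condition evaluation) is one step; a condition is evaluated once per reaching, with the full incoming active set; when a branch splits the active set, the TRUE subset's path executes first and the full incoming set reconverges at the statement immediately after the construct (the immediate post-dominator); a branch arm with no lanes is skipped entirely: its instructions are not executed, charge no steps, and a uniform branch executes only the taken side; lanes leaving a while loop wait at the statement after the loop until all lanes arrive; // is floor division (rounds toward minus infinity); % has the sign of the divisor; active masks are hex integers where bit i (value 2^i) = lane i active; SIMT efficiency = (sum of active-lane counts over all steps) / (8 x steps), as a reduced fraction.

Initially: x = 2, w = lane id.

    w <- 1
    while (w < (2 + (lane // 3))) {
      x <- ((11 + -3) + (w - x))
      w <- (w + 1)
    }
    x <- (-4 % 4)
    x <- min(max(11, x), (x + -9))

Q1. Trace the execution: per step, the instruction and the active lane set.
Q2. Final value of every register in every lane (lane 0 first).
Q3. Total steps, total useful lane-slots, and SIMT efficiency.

step 0: w <- 1                       0xff
step 1: eval (w < (2 + (lane // 3))) 0xff
step 2: x <- ((11 + -3) + (w - x))   0xff
step 3: w <- (w + 1)                 0xff
step 4: eval (w < (2 + (lane // 3))) 0xff
step 5: x <- ((11 + -3) + (w - x))   0xf8
step 6: w <- (w + 1)                 0xf8
step 7: eval (w < (2 + (lane // 3))) 0xf8
step 8: x <- ((11 + -3) + (w - x))   0xc0
step 9: w <- (w + 1)                 0xc0
step 10: eval (w < (2 + (lane // 3))) 0xc0
step 11: x <- (-4 % 4)                0xff
step 12: x <- min(max(11, x), (x + -9)) 0xff

Answer: 13 steps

x: -9,-9,-9,-9,-9,-9,-9,-9
w: 2,2,2,3,3,3,4,4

steps = 13; useful = 77; efficiency = 77/104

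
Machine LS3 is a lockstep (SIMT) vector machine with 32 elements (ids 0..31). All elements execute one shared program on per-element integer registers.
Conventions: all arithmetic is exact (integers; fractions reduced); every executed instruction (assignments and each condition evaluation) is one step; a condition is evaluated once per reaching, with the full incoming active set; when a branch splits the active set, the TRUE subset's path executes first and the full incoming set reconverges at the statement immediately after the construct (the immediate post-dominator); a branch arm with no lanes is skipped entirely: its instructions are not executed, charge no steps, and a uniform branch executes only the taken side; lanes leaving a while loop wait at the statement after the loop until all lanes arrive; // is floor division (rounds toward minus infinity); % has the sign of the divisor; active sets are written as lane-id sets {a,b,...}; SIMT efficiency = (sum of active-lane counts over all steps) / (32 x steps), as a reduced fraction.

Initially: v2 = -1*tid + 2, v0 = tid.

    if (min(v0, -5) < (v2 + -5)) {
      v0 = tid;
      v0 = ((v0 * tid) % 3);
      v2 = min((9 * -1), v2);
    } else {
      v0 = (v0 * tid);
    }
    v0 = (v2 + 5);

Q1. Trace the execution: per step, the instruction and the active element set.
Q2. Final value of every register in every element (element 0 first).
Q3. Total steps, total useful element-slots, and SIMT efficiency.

step 0: eval (min(v0, -5) < (v2 + -5)) {0,1,2,3,4,5,6,7,8,9,10,11,12,13,14,15,16,17,18,19,20,21,22,23,24,25,26,27,28,29,30,31}
step 1: v0 <- tid                    {0,1}
step 2: v0 <- ((v0 * tid) % 3)       {0,1}
step 3: v2 <- min((9 * -1), v2)      {0,1}
step 4: v0 <- (v0 * tid)             {2,3,4,5,6,7,8,9,10,11,12,13,14,15,16,17,18,19,20,21,22,23,24,25,26,27,28,29,30,31}
step 5: v0 <- (v2 + 5)               {0,1,2,3,4,5,6,7,8,9,10,11,12,13,14,15,16,17,18,19,20,21,22,23,24,25,26,27,28,29,30,31}

Answer: 6 steps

v2: -9,-9,0,-1,-2,-3,-4,-5,-6,-7,-8,-9,-10,-11,-12,-13,-14,-15,-16,-17,-18,-19,-20,-21,-22,-23,-24,-25,-26,-27,-28,-29
v0: -4,-4,5,4,3,2,1,0,-1,-2,-3,-4,-5,-6,-7,-8,-9,-10,-11,-12,-13,-14,-15,-16,-17,-18,-19,-20,-21,-22,-23,-24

steps = 6; useful = 100; efficiency = 100/192 = 25/48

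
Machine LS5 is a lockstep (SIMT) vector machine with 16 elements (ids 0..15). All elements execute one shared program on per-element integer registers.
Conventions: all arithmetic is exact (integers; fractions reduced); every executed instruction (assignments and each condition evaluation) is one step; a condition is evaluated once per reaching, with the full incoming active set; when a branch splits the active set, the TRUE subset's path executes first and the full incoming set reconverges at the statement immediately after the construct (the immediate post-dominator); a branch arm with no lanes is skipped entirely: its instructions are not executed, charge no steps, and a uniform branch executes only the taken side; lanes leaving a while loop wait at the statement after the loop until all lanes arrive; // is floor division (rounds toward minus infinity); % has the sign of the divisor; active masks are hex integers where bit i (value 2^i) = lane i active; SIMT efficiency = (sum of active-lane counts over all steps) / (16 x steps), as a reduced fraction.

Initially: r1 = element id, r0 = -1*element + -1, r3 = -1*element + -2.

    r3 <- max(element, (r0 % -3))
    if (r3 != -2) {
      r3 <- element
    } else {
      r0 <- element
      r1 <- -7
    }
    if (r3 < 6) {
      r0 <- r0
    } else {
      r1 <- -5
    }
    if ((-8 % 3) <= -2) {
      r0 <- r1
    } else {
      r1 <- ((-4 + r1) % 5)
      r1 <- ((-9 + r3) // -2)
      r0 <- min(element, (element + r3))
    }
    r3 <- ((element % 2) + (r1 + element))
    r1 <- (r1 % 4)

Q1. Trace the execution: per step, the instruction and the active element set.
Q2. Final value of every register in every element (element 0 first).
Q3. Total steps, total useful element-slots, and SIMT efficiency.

step 0: r3 <- max(element, (r0 % -3)) 0xffff
step 1: eval (r3 != -2)              0xffff
step 2: r3 <- element                0xffff
step 3: eval (r3 < 6)                0xffff
step 4: r0 <- r0                     0x003f
step 5: r1 <- -5                     0xffc0
step 6: eval ((-8 % 3) <= -2)        0xffff
step 7: r1 <- ((-4 + r1) % 5)        0xffff
step 8: r1 <- ((-9 + r3) // -2)      0xffff
step 9: r0 <- min(element, (element + r3)) 0xffff
step 10: r3 <- ((element % 2) + (r1 + element)) 0xffff
step 11: r1 <- (r1 % 4)               0xffff

Answer: 12 steps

r1: 0,0,3,3,2,2,1,1,0,0,3,3,2,2,1,1
r0: 0,1,2,3,4,5,6,7,8,9,10,11,12,13,14,15
r3: 4,6,5,7,6,8,7,9,8,10,9,11,10,12,11,13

steps = 12; useful = 176; efficiency = 176/192 = 11/12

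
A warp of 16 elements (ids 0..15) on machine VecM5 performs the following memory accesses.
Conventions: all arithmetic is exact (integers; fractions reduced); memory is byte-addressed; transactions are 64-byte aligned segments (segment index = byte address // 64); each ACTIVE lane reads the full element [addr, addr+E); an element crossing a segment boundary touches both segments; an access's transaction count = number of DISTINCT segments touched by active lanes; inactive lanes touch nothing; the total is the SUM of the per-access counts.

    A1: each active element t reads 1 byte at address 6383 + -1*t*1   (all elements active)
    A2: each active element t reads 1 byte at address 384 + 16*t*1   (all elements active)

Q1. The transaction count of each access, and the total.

A1: 1 transaction
A2: 4 transactions

Answer: 1,4; total 5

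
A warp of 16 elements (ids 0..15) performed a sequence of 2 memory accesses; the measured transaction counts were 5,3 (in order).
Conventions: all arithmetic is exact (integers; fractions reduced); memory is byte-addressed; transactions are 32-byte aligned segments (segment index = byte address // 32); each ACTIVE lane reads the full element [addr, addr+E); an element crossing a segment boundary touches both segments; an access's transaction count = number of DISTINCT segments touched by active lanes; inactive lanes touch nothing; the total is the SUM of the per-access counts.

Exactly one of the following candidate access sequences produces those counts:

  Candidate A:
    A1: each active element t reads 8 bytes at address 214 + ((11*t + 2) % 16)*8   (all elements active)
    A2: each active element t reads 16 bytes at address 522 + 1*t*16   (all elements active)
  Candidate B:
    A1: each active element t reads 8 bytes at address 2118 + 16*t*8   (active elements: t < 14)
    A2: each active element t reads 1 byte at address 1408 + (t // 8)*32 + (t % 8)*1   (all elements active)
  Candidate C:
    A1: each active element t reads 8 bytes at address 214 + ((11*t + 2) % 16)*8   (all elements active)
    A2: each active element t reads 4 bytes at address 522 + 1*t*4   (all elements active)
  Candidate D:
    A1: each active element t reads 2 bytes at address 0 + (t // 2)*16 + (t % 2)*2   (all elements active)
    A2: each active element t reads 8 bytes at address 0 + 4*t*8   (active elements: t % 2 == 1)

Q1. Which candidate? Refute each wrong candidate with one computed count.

A: A2 gives 9 transactions, not 3
B: A1 gives 14 transactions, not 5
D: A1 gives 4 transactions, not 5
C: all counts match (5,3)

Answer: C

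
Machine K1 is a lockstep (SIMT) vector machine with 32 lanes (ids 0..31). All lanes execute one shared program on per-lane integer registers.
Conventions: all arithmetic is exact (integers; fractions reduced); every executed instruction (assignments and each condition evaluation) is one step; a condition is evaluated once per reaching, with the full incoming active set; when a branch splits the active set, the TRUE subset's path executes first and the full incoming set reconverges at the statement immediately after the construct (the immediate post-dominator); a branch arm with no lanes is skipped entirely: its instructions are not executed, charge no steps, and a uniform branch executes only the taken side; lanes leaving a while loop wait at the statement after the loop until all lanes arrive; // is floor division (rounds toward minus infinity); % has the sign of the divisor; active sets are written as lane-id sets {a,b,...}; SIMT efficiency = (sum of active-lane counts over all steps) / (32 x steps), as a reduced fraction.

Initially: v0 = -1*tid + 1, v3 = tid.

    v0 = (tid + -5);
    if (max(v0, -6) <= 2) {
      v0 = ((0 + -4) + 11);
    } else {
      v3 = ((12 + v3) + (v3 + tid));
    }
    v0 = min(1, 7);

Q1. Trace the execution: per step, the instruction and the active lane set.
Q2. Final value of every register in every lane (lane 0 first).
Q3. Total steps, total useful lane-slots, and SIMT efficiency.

step 0: v0 <- (tid + -5)             {0,1,2,3,4,5,6,7,8,9,10,11,12,13,14,15,16,17,18,19,20,21,22,23,24,25,26,27,28,29,30,31}
step 1: eval (max(v0, -6) <= 2)      {0,1,2,3,4,5,6,7,8,9,10,11,12,13,14,15,16,17,18,19,20,21,22,23,24,25,26,27,28,29,30,31}
step 2: v0 <- ((0 + -4) + 11)        {0,1,2,3,4,5,6,7}
step 3: v3 <- ((12 + v3) + (v3 + tid)) {8,9,10,11,12,13,14,15,16,17,18,19,20,21,22,23,24,25,26,27,28,29,30,31}
step 4: v0 <- min(1, 7)              {0,1,2,3,4,5,6,7,8,9,10,11,12,13,14,15,16,17,18,19,20,21,22,23,24,25,26,27,28,29,30,31}

Answer: 5 steps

v0: 1,1,1,1,1,1,1,1,1,1,1,1,1,1,1,1,1,1,1,1,1,1,1,1,1,1,1,1,1,1,1,1
v3: 0,1,2,3,4,5,6,7,36,39,42,45,48,51,54,57,60,63,66,69,72,75,78,81,84,87,90,93,96,99,102,105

steps = 5; useful = 128; efficiency = 128/160 = 4/5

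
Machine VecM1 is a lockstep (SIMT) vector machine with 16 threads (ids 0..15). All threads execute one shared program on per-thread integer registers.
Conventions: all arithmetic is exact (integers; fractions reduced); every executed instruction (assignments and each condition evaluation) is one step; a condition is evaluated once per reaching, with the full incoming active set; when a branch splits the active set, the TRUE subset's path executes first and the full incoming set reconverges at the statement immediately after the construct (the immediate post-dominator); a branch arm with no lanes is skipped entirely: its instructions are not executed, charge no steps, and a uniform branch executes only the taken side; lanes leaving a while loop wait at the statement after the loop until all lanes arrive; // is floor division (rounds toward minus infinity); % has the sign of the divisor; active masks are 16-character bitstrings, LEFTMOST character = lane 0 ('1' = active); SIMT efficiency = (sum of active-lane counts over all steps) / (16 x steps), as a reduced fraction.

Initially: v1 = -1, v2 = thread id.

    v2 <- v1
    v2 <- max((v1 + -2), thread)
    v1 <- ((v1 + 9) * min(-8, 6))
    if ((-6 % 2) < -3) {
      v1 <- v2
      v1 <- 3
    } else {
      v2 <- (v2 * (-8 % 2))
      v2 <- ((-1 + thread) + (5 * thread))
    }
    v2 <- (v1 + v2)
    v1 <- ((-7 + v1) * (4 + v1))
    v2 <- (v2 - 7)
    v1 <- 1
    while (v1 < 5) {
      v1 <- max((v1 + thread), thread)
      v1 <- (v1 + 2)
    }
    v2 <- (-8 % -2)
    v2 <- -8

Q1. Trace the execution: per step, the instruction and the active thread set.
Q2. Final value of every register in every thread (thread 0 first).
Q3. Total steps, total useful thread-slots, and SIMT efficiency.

step 0: v2 <- v1                     1111111111111111
step 1: v2 <- max((v1 + -2), thread) 1111111111111111
step 2: v1 <- ((v1 + 9) * min(-8, 6)) 1111111111111111
step 3: eval ((-6 % 2) < -3)         1111111111111111
step 4: v2 <- (v2 * (-8 % 2))        1111111111111111
step 5: v2 <- ((-1 + thread) + (5 * thread)) 1111111111111111
step 6: v2 <- (v1 + v2)              1111111111111111
step 7: v1 <- ((-7 + v1) * (4 + v1)) 1111111111111111
step 8: v2 <- (v2 - 7)               1111111111111111
step 9: v1 <- 1                      1111111111111111
step 10: eval (v1 < 5)                1111111111111111
step 11: v1 <- max((v1 + thread), thread) 1111111111111111
step 12: v1 <- (v1 + 2)               1111111111111111
step 13: eval (v1 < 5)                1111111111111111
step 14: v1 <- max((v1 + thread), thread) 1100000000000000
step 15: v1 <- (v1 + 2)               1100000000000000
step 16: eval (v1 < 5)                1100000000000000
step 17: v2 <- (-8 % -2)              1111111111111111
step 18: v2 <- -8                     1111111111111111

Answer: 19 steps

v1: 5,7,5,6,7,8,9,10,11,12,13,14,15,16,17,18
v2: -8,-8,-8,-8,-8,-8,-8,-8,-8,-8,-8,-8,-8,-8,-8,-8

steps = 19; useful = 262; efficiency = 262/304 = 131/152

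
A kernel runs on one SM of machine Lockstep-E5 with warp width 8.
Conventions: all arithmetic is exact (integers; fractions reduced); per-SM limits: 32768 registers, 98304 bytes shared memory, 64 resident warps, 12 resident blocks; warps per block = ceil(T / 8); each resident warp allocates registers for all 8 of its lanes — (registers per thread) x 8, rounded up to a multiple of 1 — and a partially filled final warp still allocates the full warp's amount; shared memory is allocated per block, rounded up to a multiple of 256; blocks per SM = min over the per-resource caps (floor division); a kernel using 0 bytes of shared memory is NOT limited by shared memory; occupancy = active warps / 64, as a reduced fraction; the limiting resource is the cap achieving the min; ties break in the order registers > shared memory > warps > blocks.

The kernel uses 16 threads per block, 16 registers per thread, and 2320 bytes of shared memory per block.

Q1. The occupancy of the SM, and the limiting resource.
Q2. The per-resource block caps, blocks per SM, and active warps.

Answer: occupancy 3/8, limited by blocks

registers: 128 blocks
shared memory: 38 blocks
warps: 32 blocks
blocks: 12 blocks

Answer: 12 blocks, 24 active warps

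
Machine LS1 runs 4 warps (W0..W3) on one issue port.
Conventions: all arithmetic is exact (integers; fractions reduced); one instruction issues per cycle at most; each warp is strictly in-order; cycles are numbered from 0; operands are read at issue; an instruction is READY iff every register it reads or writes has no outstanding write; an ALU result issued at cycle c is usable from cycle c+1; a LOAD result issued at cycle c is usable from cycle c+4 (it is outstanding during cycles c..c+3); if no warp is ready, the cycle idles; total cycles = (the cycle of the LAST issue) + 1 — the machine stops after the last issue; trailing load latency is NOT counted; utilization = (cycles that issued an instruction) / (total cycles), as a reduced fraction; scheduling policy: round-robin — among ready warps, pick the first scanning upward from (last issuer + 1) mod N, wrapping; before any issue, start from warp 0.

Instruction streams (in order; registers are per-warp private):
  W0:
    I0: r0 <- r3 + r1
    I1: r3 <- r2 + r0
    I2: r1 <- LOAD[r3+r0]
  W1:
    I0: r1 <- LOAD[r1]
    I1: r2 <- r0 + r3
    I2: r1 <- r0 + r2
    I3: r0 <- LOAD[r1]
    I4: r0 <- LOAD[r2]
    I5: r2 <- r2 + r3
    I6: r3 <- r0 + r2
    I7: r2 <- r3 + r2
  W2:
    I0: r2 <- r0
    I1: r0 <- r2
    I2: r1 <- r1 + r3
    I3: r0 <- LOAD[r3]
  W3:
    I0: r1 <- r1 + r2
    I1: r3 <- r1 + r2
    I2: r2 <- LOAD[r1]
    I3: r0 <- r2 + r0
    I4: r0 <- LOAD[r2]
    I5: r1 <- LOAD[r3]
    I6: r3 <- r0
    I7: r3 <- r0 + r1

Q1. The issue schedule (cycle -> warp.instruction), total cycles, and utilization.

cycle 0: W0.I0
cycle 1: W1.I0
cycle 2: W2.I0
cycle 3: W3.I0
cycle 4: W0.I1
cycle 5: W1.I1
cycle 6: W2.I1
cycle 7: W3.I1
cycle 8: W0.I2
cycle 9: W1.I2
cycle 10: W2.I2
cycle 11: W3.I2
cycle 12: W1.I3
cycle 13: W2.I3
cycle 14: idle
cycle 15: W3.I3
cycle 16: W1.I4
cycle 17: W3.I4
cycle 18: W1.I5
cycle 19: W3.I5
cycle 20: W1.I6
cycle 21: W3.I6
cycle 22: W1.I7
cycle 23: W3.I7

Answer: 24 cycles, utilization 23/24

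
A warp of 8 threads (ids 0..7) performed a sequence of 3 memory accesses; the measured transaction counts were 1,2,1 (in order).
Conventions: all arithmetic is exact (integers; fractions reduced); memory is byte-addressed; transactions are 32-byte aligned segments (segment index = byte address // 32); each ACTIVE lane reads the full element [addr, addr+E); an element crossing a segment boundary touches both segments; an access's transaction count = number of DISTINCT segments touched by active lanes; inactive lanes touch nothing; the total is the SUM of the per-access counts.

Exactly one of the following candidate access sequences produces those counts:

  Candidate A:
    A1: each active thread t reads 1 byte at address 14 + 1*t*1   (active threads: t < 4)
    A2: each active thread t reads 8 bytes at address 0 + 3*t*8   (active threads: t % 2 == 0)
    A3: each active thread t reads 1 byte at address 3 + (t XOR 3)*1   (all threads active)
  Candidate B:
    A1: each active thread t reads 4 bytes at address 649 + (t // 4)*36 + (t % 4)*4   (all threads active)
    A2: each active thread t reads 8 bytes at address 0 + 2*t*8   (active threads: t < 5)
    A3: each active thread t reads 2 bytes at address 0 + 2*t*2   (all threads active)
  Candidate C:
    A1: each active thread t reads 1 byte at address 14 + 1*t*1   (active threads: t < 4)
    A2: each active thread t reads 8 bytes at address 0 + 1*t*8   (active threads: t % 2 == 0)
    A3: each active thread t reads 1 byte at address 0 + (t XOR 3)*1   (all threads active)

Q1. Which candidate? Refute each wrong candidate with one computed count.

A: A2 gives 4 transactions, not 2
B: A1 gives 2 transactions, not 1
C: all counts match (1,2,1)

Answer: C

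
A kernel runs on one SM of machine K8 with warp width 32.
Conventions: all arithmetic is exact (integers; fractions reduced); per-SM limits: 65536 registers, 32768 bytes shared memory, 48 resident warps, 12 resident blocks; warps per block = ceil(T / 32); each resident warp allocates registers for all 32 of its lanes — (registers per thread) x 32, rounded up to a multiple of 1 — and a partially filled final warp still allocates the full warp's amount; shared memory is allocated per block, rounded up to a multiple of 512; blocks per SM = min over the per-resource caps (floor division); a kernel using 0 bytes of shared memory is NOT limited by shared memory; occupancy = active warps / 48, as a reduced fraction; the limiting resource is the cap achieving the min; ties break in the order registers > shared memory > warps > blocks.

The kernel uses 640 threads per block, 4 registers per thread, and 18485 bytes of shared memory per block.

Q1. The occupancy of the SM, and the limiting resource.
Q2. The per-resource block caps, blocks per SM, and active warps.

Answer: occupancy 5/12, limited by shared memory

registers: 25 blocks
shared memory: 1 block
warps: 2 blocks
blocks: 12 blocks

Answer: 1 block, 20 active warps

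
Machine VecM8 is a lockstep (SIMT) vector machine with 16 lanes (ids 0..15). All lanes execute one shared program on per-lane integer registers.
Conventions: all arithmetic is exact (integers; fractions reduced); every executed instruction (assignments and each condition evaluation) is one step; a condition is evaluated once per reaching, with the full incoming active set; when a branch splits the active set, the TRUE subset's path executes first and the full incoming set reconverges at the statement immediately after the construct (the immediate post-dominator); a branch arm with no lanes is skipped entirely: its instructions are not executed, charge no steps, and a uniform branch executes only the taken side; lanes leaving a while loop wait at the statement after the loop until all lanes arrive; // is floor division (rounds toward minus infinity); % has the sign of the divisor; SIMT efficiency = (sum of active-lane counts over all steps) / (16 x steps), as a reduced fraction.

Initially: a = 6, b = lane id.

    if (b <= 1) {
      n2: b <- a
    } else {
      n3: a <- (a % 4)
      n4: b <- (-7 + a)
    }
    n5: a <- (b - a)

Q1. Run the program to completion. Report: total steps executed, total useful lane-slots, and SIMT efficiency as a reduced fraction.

Answer: 5 steps, 62 useful, 31/40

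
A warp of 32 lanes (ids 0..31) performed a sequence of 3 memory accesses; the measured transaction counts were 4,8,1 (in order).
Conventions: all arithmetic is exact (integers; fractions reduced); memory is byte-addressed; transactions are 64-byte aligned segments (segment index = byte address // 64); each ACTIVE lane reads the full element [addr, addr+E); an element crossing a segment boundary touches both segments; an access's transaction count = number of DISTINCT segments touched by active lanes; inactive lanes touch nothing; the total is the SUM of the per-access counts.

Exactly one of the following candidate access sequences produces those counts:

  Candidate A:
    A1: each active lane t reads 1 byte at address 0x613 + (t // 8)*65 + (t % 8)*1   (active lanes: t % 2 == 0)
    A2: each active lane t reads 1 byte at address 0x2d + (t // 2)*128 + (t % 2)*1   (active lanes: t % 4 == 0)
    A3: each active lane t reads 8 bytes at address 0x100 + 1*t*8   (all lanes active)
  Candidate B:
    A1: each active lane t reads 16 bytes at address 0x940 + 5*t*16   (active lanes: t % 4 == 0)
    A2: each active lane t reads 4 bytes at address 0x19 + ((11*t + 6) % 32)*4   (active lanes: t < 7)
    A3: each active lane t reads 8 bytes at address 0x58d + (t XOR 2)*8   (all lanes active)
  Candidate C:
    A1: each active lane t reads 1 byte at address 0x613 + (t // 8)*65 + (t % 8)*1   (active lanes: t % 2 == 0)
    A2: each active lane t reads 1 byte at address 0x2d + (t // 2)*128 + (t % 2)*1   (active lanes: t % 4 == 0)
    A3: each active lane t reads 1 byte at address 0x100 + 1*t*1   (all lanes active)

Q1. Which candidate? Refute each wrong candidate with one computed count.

A: A3 gives 4 transactions, not 1
B: A1 gives 8 transactions, not 4
C: all counts match (4,8,1)

Answer: C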